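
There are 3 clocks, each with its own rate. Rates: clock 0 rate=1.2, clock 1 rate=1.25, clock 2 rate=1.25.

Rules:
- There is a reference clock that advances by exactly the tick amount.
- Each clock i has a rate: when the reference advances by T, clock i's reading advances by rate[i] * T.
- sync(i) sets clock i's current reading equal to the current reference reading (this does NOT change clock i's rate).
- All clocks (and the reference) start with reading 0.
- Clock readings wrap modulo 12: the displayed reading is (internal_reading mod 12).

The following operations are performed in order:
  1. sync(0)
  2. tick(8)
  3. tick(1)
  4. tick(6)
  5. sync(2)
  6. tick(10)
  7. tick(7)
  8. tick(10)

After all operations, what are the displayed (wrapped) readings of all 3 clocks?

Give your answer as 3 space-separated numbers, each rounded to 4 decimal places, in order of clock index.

Answer: 2.4000 4.5000 0.7500

Derivation:
After op 1 sync(0): ref=0.0000 raw=[0.0000 0.0000 0.0000]
After op 2 tick(8): ref=8.0000 raw=[9.6000 10.0000 10.0000]
After op 3 tick(1): ref=9.0000 raw=[10.8000 11.2500 11.2500]
After op 4 tick(6): ref=15.0000 raw=[18.0000 18.7500 18.7500]
After op 5 sync(2): ref=15.0000 raw=[18.0000 18.7500 15.0000]
After op 6 tick(10): ref=25.0000 raw=[30.0000 31.2500 27.5000]
After op 7 tick(7): ref=32.0000 raw=[38.4000 40.0000 36.2500]
After op 8 tick(10): ref=42.0000 raw=[50.4000 52.5000 48.7500]
Wrap final raw readings (mod 12): 50.4000 mod 12 = 2.4000; 52.5000 mod 12 = 4.5000; 48.7500 mod 12 = 0.7500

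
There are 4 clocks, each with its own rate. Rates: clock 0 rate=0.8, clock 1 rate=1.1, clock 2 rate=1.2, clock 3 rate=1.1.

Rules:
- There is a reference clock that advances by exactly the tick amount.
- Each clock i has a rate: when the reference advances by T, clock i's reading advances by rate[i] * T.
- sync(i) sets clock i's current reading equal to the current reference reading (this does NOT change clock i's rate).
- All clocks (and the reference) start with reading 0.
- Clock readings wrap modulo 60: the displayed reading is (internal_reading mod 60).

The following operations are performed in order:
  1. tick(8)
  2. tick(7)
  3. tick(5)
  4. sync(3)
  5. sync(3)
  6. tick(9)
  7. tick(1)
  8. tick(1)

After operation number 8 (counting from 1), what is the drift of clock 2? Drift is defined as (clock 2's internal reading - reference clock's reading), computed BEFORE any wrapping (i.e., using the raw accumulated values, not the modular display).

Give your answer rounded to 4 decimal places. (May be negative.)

Answer: 6.2000

Derivation:
After op 1 tick(8): ref=8.0000 raw=[6.4000 8.8000 9.6000 8.8000]
After op 2 tick(7): ref=15.0000 raw=[12.0000 16.5000 18.0000 16.5000]
After op 3 tick(5): ref=20.0000 raw=[16.0000 22.0000 24.0000 22.0000]
After op 4 sync(3): ref=20.0000 raw=[16.0000 22.0000 24.0000 20.0000]
After op 5 sync(3): ref=20.0000 raw=[16.0000 22.0000 24.0000 20.0000]
After op 6 tick(9): ref=29.0000 raw=[23.2000 31.9000 34.8000 29.9000]
After op 7 tick(1): ref=30.0000 raw=[24.0000 33.0000 36.0000 31.0000]
After op 8 tick(1): ref=31.0000 raw=[24.8000 34.1000 37.2000 32.1000]
Drift of clock 2 after op 8: 37.2000 - 31.0000 = 6.2000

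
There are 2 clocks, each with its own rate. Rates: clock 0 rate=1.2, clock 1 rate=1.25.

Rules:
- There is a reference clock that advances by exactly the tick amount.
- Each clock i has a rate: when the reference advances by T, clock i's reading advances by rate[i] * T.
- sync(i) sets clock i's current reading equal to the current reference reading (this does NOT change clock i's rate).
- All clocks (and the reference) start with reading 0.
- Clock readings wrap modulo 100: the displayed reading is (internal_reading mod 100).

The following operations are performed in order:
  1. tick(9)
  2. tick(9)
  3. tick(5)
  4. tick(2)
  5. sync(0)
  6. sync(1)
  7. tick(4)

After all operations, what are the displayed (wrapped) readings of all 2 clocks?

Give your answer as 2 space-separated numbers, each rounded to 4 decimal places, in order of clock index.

Answer: 29.8000 30.0000

Derivation:
After op 1 tick(9): ref=9.0000 raw=[10.8000 11.2500]
After op 2 tick(9): ref=18.0000 raw=[21.6000 22.5000]
After op 3 tick(5): ref=23.0000 raw=[27.6000 28.7500]
After op 4 tick(2): ref=25.0000 raw=[30.0000 31.2500]
After op 5 sync(0): ref=25.0000 raw=[25.0000 31.2500]
After op 6 sync(1): ref=25.0000 raw=[25.0000 25.0000]
After op 7 tick(4): ref=29.0000 raw=[29.8000 30.0000]
Wrap final raw readings (mod 100): 29.8000 mod 100 = 29.8000; 30.0000 mod 100 = 30.0000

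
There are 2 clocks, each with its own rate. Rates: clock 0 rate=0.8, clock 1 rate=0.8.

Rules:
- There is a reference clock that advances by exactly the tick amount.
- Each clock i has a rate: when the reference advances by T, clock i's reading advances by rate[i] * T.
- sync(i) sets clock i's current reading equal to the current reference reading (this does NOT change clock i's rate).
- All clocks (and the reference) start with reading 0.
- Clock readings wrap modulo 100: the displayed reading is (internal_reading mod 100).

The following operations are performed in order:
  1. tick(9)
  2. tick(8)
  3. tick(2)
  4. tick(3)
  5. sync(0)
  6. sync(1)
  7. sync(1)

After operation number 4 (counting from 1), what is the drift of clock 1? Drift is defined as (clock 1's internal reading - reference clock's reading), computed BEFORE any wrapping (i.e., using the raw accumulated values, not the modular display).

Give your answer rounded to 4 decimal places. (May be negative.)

After op 1 tick(9): ref=9.0000 raw=[7.2000 7.2000]
After op 2 tick(8): ref=17.0000 raw=[13.6000 13.6000]
After op 3 tick(2): ref=19.0000 raw=[15.2000 15.2000]
After op 4 tick(3): ref=22.0000 raw=[17.6000 17.6000]
Drift of clock 1 after op 4: 17.6000 - 22.0000 = -4.4000

Answer: -4.4000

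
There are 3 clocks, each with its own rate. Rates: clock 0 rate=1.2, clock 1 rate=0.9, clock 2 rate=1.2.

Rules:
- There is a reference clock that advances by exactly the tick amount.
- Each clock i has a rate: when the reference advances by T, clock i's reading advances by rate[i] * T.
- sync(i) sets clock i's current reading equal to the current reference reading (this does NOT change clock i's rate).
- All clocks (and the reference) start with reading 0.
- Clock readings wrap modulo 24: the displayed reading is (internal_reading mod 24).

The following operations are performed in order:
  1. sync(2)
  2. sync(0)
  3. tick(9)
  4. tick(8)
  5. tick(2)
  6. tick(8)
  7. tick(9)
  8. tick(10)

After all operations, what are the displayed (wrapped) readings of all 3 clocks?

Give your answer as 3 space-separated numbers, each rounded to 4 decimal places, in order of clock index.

After op 1 sync(2): ref=0.0000 raw=[0.0000 0.0000 0.0000]
After op 2 sync(0): ref=0.0000 raw=[0.0000 0.0000 0.0000]
After op 3 tick(9): ref=9.0000 raw=[10.8000 8.1000 10.8000]
After op 4 tick(8): ref=17.0000 raw=[20.4000 15.3000 20.4000]
After op 5 tick(2): ref=19.0000 raw=[22.8000 17.1000 22.8000]
After op 6 tick(8): ref=27.0000 raw=[32.4000 24.3000 32.4000]
After op 7 tick(9): ref=36.0000 raw=[43.2000 32.4000 43.2000]
After op 8 tick(10): ref=46.0000 raw=[55.2000 41.4000 55.2000]
Wrap final raw readings (mod 24): 55.2000 mod 24 = 7.2000; 41.4000 mod 24 = 17.4000; 55.2000 mod 24 = 7.2000

Answer: 7.2000 17.4000 7.2000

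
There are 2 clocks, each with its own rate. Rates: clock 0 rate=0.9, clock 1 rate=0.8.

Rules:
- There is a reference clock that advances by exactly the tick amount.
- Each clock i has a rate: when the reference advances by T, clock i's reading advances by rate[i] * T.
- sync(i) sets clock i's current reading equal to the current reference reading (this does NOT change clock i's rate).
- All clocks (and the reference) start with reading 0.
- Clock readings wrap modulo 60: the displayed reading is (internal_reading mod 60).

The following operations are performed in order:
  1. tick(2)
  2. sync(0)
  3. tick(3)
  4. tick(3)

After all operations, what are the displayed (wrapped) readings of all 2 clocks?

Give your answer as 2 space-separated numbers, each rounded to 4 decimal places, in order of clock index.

Answer: 7.4000 6.4000

Derivation:
After op 1 tick(2): ref=2.0000 raw=[1.8000 1.6000]
After op 2 sync(0): ref=2.0000 raw=[2.0000 1.6000]
After op 3 tick(3): ref=5.0000 raw=[4.7000 4.0000]
After op 4 tick(3): ref=8.0000 raw=[7.4000 6.4000]
Wrap final raw readings (mod 60): 7.4000 mod 60 = 7.4000; 6.4000 mod 60 = 6.4000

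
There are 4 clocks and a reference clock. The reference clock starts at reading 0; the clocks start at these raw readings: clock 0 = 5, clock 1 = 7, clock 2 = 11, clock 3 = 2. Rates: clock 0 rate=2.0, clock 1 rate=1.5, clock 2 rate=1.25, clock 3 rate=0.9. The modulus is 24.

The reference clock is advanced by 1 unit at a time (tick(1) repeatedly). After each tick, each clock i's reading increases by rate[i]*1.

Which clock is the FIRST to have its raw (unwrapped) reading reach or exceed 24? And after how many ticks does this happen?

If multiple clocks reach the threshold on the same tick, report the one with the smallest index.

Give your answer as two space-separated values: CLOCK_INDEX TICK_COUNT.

clock 0: start=5, rate=2.0, needs 24-5 = 19; ticks = ceil(19/2.0) = ceil(9.5000) = 10; reading at tick 10 = 5 + 2.0*10 = 25.0000
clock 1: start=7, rate=1.5, needs 24-7 = 17; ticks = ceil(17/1.5) = ceil(11.3333) = 12; reading at tick 12 = 7 + 1.5*12 = 25.0000
clock 2: start=11, rate=1.25, needs 24-11 = 13; ticks = ceil(13/1.25) = ceil(10.4000) = 11; reading at tick 11 = 11 + 1.25*11 = 24.7500
clock 3: start=2, rate=0.9, needs 24-2 = 22; ticks = ceil(22/0.9) = ceil(24.4444) = 25; reading at tick 25 = 2 + 0.9*25 = 24.5000
Minimum tick count = 10; winners = [0]; smallest index = 0

Answer: 0 10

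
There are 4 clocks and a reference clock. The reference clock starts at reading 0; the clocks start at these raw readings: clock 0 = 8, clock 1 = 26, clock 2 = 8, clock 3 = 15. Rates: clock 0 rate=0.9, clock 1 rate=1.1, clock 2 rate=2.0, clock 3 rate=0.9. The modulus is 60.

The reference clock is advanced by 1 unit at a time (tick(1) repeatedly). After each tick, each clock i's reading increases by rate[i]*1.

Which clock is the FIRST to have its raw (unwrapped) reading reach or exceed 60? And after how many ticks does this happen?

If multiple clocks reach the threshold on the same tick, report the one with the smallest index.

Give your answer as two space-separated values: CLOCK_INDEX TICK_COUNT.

Answer: 2 26

Derivation:
clock 0: start=8, rate=0.9, needs 60-8 = 52; ticks = ceil(52/0.9) = ceil(57.7778) = 58; reading at tick 58 = 8 + 0.9*58 = 60.2000
clock 1: start=26, rate=1.1, needs 60-26 = 34; ticks = ceil(34/1.1) = ceil(30.9091) = 31; reading at tick 31 = 26 + 1.1*31 = 60.1000
clock 2: start=8, rate=2.0, needs 60-8 = 52; ticks = ceil(52/2.0) = ceil(26.0000) = 26; reading at tick 26 = 8 + 2.0*26 = 60.0000
clock 3: start=15, rate=0.9, needs 60-15 = 45; ticks = ceil(45/0.9) = ceil(50.0000) = 50; reading at tick 50 = 15 + 0.9*50 = 60.0000
Minimum tick count = 26; winners = [2]; smallest index = 2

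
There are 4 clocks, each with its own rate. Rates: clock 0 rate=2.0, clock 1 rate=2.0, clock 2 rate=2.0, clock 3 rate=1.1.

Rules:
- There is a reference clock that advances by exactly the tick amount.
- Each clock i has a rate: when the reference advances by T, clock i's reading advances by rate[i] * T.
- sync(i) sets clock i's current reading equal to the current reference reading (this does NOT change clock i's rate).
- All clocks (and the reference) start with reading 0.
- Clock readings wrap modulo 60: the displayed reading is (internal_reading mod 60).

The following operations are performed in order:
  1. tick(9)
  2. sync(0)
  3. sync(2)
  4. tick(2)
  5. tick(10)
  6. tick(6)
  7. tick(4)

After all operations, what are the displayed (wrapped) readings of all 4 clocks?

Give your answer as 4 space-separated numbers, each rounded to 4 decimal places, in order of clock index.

After op 1 tick(9): ref=9.0000 raw=[18.0000 18.0000 18.0000 9.9000]
After op 2 sync(0): ref=9.0000 raw=[9.0000 18.0000 18.0000 9.9000]
After op 3 sync(2): ref=9.0000 raw=[9.0000 18.0000 9.0000 9.9000]
After op 4 tick(2): ref=11.0000 raw=[13.0000 22.0000 13.0000 12.1000]
After op 5 tick(10): ref=21.0000 raw=[33.0000 42.0000 33.0000 23.1000]
After op 6 tick(6): ref=27.0000 raw=[45.0000 54.0000 45.0000 29.7000]
After op 7 tick(4): ref=31.0000 raw=[53.0000 62.0000 53.0000 34.1000]
Wrap final raw readings (mod 60): 53.0000 mod 60 = 53.0000; 62.0000 mod 60 = 2.0000; 53.0000 mod 60 = 53.0000; 34.1000 mod 60 = 34.1000

Answer: 53.0000 2.0000 53.0000 34.1000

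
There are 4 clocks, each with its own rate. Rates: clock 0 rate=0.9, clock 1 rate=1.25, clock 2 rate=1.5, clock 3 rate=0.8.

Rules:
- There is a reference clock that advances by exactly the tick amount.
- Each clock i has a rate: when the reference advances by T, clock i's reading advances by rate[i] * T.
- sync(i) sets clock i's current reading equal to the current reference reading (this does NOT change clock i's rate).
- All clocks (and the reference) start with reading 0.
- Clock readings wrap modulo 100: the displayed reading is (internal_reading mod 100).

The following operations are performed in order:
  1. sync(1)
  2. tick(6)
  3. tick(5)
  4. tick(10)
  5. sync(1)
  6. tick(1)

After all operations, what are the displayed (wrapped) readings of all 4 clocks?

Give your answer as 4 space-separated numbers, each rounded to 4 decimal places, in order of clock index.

Answer: 19.8000 22.2500 33.0000 17.6000

Derivation:
After op 1 sync(1): ref=0.0000 raw=[0.0000 0.0000 0.0000 0.0000]
After op 2 tick(6): ref=6.0000 raw=[5.4000 7.5000 9.0000 4.8000]
After op 3 tick(5): ref=11.0000 raw=[9.9000 13.7500 16.5000 8.8000]
After op 4 tick(10): ref=21.0000 raw=[18.9000 26.2500 31.5000 16.8000]
After op 5 sync(1): ref=21.0000 raw=[18.9000 21.0000 31.5000 16.8000]
After op 6 tick(1): ref=22.0000 raw=[19.8000 22.2500 33.0000 17.6000]
Wrap final raw readings (mod 100): 19.8000 mod 100 = 19.8000; 22.2500 mod 100 = 22.2500; 33.0000 mod 100 = 33.0000; 17.6000 mod 100 = 17.6000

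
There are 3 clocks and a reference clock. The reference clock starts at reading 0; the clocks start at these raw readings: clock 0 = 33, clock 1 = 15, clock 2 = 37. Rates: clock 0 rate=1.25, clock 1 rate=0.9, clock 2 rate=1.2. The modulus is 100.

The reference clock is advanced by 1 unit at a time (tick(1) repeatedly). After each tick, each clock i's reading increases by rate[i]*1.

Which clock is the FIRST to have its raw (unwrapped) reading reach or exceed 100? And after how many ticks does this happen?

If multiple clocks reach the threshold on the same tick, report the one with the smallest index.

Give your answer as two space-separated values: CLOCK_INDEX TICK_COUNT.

Answer: 2 53

Derivation:
clock 0: start=33, rate=1.25, needs 100-33 = 67; ticks = ceil(67/1.25) = ceil(53.6000) = 54; reading at tick 54 = 33 + 1.25*54 = 100.5000
clock 1: start=15, rate=0.9, needs 100-15 = 85; ticks = ceil(85/0.9) = ceil(94.4444) = 95; reading at tick 95 = 15 + 0.9*95 = 100.5000
clock 2: start=37, rate=1.2, needs 100-37 = 63; ticks = ceil(63/1.2) = ceil(52.5000) = 53; reading at tick 53 = 37 + 1.2*53 = 100.6000
Minimum tick count = 53; winners = [2]; smallest index = 2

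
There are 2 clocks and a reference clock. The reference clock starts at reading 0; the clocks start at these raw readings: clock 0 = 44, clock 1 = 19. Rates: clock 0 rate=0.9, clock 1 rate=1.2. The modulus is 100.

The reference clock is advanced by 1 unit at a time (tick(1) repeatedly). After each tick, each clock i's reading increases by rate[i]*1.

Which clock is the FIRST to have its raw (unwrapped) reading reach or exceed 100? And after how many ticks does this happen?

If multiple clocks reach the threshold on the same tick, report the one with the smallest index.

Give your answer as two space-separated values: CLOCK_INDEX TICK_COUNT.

clock 0: start=44, rate=0.9, needs 100-44 = 56; ticks = ceil(56/0.9) = ceil(62.2222) = 63; reading at tick 63 = 44 + 0.9*63 = 100.7000
clock 1: start=19, rate=1.2, needs 100-19 = 81; ticks = ceil(81/1.2) = ceil(67.5000) = 68; reading at tick 68 = 19 + 1.2*68 = 100.6000
Minimum tick count = 63; winners = [0]; smallest index = 0

Answer: 0 63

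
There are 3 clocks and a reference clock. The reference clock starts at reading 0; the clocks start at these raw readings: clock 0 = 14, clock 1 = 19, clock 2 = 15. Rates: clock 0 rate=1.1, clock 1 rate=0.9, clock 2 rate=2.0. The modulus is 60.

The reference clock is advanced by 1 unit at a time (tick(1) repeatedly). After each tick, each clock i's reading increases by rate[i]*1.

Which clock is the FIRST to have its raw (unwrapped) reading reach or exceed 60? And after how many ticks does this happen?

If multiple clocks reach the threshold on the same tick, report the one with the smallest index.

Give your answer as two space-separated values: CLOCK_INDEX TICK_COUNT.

Answer: 2 23

Derivation:
clock 0: start=14, rate=1.1, needs 60-14 = 46; ticks = ceil(46/1.1) = ceil(41.8182) = 42; reading at tick 42 = 14 + 1.1*42 = 60.2000
clock 1: start=19, rate=0.9, needs 60-19 = 41; ticks = ceil(41/0.9) = ceil(45.5556) = 46; reading at tick 46 = 19 + 0.9*46 = 60.4000
clock 2: start=15, rate=2.0, needs 60-15 = 45; ticks = ceil(45/2.0) = ceil(22.5000) = 23; reading at tick 23 = 15 + 2.0*23 = 61.0000
Minimum tick count = 23; winners = [2]; smallest index = 2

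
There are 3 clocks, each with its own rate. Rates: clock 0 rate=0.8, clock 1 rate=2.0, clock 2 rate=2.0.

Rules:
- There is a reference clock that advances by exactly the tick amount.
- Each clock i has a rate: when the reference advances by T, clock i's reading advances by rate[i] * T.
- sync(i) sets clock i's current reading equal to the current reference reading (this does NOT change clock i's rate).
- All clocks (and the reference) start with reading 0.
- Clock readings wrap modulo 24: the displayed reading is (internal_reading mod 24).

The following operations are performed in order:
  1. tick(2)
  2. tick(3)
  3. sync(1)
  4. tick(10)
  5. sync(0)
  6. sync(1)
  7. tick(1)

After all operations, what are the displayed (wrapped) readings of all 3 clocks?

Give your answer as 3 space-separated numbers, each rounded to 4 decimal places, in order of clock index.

Answer: 15.8000 17.0000 8.0000

Derivation:
After op 1 tick(2): ref=2.0000 raw=[1.6000 4.0000 4.0000]
After op 2 tick(3): ref=5.0000 raw=[4.0000 10.0000 10.0000]
After op 3 sync(1): ref=5.0000 raw=[4.0000 5.0000 10.0000]
After op 4 tick(10): ref=15.0000 raw=[12.0000 25.0000 30.0000]
After op 5 sync(0): ref=15.0000 raw=[15.0000 25.0000 30.0000]
After op 6 sync(1): ref=15.0000 raw=[15.0000 15.0000 30.0000]
After op 7 tick(1): ref=16.0000 raw=[15.8000 17.0000 32.0000]
Wrap final raw readings (mod 24): 15.8000 mod 24 = 15.8000; 17.0000 mod 24 = 17.0000; 32.0000 mod 24 = 8.0000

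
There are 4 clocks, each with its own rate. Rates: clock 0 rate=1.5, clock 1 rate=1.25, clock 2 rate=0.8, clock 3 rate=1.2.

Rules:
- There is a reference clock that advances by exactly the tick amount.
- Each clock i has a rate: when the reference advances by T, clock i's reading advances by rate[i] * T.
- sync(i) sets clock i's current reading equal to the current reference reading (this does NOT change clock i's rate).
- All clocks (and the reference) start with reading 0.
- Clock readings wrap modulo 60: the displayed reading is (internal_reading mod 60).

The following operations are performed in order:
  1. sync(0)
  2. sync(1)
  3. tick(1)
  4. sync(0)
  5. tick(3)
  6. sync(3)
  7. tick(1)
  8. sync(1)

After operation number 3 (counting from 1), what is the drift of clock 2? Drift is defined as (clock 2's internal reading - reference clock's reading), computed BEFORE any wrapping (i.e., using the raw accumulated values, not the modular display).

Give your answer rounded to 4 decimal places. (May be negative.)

After op 1 sync(0): ref=0.0000 raw=[0.0000 0.0000 0.0000 0.0000]
After op 2 sync(1): ref=0.0000 raw=[0.0000 0.0000 0.0000 0.0000]
After op 3 tick(1): ref=1.0000 raw=[1.5000 1.2500 0.8000 1.2000]
Drift of clock 2 after op 3: 0.8000 - 1.0000 = -0.2000

Answer: -0.2000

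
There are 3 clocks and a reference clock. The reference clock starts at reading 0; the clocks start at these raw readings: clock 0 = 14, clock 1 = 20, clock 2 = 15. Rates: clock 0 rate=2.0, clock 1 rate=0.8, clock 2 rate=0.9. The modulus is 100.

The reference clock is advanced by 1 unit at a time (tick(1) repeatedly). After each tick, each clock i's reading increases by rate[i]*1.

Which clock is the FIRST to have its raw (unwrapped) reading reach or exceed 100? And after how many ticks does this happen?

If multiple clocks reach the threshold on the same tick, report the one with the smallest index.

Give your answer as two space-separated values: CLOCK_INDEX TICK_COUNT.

Answer: 0 43

Derivation:
clock 0: start=14, rate=2.0, needs 100-14 = 86; ticks = ceil(86/2.0) = ceil(43.0000) = 43; reading at tick 43 = 14 + 2.0*43 = 100.0000
clock 1: start=20, rate=0.8, needs 100-20 = 80; ticks = ceil(80/0.8) = ceil(100.0000) = 100; reading at tick 100 = 20 + 0.8*100 = 100.0000
clock 2: start=15, rate=0.9, needs 100-15 = 85; ticks = ceil(85/0.9) = ceil(94.4444) = 95; reading at tick 95 = 15 + 0.9*95 = 100.5000
Minimum tick count = 43; winners = [0]; smallest index = 0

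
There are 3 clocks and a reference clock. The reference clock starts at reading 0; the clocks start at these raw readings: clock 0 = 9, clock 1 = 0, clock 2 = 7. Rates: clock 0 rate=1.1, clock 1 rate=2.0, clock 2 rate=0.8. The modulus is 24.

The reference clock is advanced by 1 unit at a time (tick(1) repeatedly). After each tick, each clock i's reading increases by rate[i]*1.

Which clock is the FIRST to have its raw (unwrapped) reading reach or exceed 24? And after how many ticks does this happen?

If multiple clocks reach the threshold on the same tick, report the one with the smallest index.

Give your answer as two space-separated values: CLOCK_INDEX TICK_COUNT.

clock 0: start=9, rate=1.1, needs 24-9 = 15; ticks = ceil(15/1.1) = ceil(13.6364) = 14; reading at tick 14 = 9 + 1.1*14 = 24.4000
clock 1: start=0, rate=2.0, needs 24-0 = 24; ticks = ceil(24/2.0) = ceil(12.0000) = 12; reading at tick 12 = 0 + 2.0*12 = 24.0000
clock 2: start=7, rate=0.8, needs 24-7 = 17; ticks = ceil(17/0.8) = ceil(21.2500) = 22; reading at tick 22 = 7 + 0.8*22 = 24.6000
Minimum tick count = 12; winners = [1]; smallest index = 1

Answer: 1 12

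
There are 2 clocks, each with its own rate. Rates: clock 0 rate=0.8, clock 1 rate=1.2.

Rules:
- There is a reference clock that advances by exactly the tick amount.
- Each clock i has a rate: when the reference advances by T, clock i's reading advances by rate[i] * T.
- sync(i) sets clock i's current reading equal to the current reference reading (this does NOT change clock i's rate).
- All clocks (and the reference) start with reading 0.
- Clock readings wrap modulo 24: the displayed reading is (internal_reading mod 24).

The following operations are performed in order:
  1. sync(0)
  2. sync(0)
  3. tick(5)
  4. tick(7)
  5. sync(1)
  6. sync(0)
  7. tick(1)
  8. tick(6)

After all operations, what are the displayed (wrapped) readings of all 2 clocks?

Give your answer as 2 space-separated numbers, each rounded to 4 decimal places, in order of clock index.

After op 1 sync(0): ref=0.0000 raw=[0.0000 0.0000]
After op 2 sync(0): ref=0.0000 raw=[0.0000 0.0000]
After op 3 tick(5): ref=5.0000 raw=[4.0000 6.0000]
After op 4 tick(7): ref=12.0000 raw=[9.6000 14.4000]
After op 5 sync(1): ref=12.0000 raw=[9.6000 12.0000]
After op 6 sync(0): ref=12.0000 raw=[12.0000 12.0000]
After op 7 tick(1): ref=13.0000 raw=[12.8000 13.2000]
After op 8 tick(6): ref=19.0000 raw=[17.6000 20.4000]
Wrap final raw readings (mod 24): 17.6000 mod 24 = 17.6000; 20.4000 mod 24 = 20.4000

Answer: 17.6000 20.4000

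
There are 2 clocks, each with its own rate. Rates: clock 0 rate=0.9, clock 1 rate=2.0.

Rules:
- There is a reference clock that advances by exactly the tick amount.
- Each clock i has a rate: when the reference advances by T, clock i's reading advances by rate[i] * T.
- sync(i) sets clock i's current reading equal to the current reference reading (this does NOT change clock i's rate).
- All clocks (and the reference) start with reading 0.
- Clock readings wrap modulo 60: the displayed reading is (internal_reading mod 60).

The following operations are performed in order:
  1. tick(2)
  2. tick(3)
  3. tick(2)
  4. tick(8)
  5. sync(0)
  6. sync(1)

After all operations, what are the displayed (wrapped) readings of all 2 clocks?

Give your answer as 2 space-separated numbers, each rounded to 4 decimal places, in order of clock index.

After op 1 tick(2): ref=2.0000 raw=[1.8000 4.0000]
After op 2 tick(3): ref=5.0000 raw=[4.5000 10.0000]
After op 3 tick(2): ref=7.0000 raw=[6.3000 14.0000]
After op 4 tick(8): ref=15.0000 raw=[13.5000 30.0000]
After op 5 sync(0): ref=15.0000 raw=[15.0000 30.0000]
After op 6 sync(1): ref=15.0000 raw=[15.0000 15.0000]
Wrap final raw readings (mod 60): 15.0000 mod 60 = 15.0000; 15.0000 mod 60 = 15.0000

Answer: 15.0000 15.0000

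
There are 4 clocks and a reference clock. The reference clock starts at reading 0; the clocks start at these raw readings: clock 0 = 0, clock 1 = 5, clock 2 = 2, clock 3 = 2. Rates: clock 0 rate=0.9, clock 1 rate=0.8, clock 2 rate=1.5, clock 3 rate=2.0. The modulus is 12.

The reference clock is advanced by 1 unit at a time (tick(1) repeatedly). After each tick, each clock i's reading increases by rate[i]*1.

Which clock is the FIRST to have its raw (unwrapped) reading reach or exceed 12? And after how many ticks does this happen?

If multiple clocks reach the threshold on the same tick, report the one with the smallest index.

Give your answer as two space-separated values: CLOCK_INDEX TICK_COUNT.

clock 0: start=0, rate=0.9, needs 12-0 = 12; ticks = ceil(12/0.9) = ceil(13.3333) = 14; reading at tick 14 = 0 + 0.9*14 = 12.6000
clock 1: start=5, rate=0.8, needs 12-5 = 7; ticks = ceil(7/0.8) = ceil(8.7500) = 9; reading at tick 9 = 5 + 0.8*9 = 12.2000
clock 2: start=2, rate=1.5, needs 12-2 = 10; ticks = ceil(10/1.5) = ceil(6.6667) = 7; reading at tick 7 = 2 + 1.5*7 = 12.5000
clock 3: start=2, rate=2.0, needs 12-2 = 10; ticks = ceil(10/2.0) = ceil(5.0000) = 5; reading at tick 5 = 2 + 2.0*5 = 12.0000
Minimum tick count = 5; winners = [3]; smallest index = 3

Answer: 3 5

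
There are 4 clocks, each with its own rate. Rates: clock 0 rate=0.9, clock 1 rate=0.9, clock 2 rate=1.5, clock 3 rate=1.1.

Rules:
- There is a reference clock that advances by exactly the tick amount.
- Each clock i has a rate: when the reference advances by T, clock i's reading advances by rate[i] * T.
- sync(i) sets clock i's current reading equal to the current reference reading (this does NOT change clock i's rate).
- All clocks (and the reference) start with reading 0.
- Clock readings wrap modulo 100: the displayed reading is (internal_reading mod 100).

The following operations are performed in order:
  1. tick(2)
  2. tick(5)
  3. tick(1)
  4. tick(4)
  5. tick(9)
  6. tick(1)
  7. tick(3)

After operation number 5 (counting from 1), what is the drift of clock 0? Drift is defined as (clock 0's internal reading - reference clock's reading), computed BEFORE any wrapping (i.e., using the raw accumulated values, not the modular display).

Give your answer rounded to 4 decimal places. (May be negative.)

Answer: -2.1000

Derivation:
After op 1 tick(2): ref=2.0000 raw=[1.8000 1.8000 3.0000 2.2000]
After op 2 tick(5): ref=7.0000 raw=[6.3000 6.3000 10.5000 7.7000]
After op 3 tick(1): ref=8.0000 raw=[7.2000 7.2000 12.0000 8.8000]
After op 4 tick(4): ref=12.0000 raw=[10.8000 10.8000 18.0000 13.2000]
After op 5 tick(9): ref=21.0000 raw=[18.9000 18.9000 31.5000 23.1000]
Drift of clock 0 after op 5: 18.9000 - 21.0000 = -2.1000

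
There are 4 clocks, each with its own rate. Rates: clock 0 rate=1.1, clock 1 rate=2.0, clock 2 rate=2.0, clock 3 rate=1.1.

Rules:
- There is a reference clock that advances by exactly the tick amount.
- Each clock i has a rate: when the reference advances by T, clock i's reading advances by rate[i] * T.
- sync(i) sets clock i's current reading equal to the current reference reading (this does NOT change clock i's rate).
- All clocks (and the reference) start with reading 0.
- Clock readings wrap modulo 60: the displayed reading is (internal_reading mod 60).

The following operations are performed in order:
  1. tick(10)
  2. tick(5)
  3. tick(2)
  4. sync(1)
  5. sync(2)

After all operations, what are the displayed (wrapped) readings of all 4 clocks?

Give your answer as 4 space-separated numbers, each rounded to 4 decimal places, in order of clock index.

After op 1 tick(10): ref=10.0000 raw=[11.0000 20.0000 20.0000 11.0000]
After op 2 tick(5): ref=15.0000 raw=[16.5000 30.0000 30.0000 16.5000]
After op 3 tick(2): ref=17.0000 raw=[18.7000 34.0000 34.0000 18.7000]
After op 4 sync(1): ref=17.0000 raw=[18.7000 17.0000 34.0000 18.7000]
After op 5 sync(2): ref=17.0000 raw=[18.7000 17.0000 17.0000 18.7000]
Wrap final raw readings (mod 60): 18.7000 mod 60 = 18.7000; 17.0000 mod 60 = 17.0000; 17.0000 mod 60 = 17.0000; 18.7000 mod 60 = 18.7000

Answer: 18.7000 17.0000 17.0000 18.7000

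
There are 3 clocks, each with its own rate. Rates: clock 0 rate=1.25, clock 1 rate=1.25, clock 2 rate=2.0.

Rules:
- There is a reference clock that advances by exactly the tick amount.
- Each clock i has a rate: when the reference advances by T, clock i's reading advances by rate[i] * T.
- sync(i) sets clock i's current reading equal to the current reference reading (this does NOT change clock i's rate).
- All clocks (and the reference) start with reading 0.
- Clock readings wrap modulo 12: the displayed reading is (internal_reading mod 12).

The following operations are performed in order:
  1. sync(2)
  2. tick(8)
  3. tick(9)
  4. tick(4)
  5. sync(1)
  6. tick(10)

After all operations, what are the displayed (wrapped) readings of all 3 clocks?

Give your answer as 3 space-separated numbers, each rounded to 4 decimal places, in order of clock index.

After op 1 sync(2): ref=0.0000 raw=[0.0000 0.0000 0.0000]
After op 2 tick(8): ref=8.0000 raw=[10.0000 10.0000 16.0000]
After op 3 tick(9): ref=17.0000 raw=[21.2500 21.2500 34.0000]
After op 4 tick(4): ref=21.0000 raw=[26.2500 26.2500 42.0000]
After op 5 sync(1): ref=21.0000 raw=[26.2500 21.0000 42.0000]
After op 6 tick(10): ref=31.0000 raw=[38.7500 33.5000 62.0000]
Wrap final raw readings (mod 12): 38.7500 mod 12 = 2.7500; 33.5000 mod 12 = 9.5000; 62.0000 mod 12 = 2.0000

Answer: 2.7500 9.5000 2.0000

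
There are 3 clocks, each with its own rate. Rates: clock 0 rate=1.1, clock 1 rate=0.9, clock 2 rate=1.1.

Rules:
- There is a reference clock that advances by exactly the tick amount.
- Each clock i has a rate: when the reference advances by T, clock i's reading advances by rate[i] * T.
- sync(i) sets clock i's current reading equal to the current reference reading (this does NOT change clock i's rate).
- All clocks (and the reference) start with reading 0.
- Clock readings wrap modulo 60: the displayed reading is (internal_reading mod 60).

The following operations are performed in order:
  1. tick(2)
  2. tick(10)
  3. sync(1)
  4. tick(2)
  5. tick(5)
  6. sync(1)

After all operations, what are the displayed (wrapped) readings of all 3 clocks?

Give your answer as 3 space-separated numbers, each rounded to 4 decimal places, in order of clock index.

Answer: 20.9000 19.0000 20.9000

Derivation:
After op 1 tick(2): ref=2.0000 raw=[2.2000 1.8000 2.2000]
After op 2 tick(10): ref=12.0000 raw=[13.2000 10.8000 13.2000]
After op 3 sync(1): ref=12.0000 raw=[13.2000 12.0000 13.2000]
After op 4 tick(2): ref=14.0000 raw=[15.4000 13.8000 15.4000]
After op 5 tick(5): ref=19.0000 raw=[20.9000 18.3000 20.9000]
After op 6 sync(1): ref=19.0000 raw=[20.9000 19.0000 20.9000]
Wrap final raw readings (mod 60): 20.9000 mod 60 = 20.9000; 19.0000 mod 60 = 19.0000; 20.9000 mod 60 = 20.9000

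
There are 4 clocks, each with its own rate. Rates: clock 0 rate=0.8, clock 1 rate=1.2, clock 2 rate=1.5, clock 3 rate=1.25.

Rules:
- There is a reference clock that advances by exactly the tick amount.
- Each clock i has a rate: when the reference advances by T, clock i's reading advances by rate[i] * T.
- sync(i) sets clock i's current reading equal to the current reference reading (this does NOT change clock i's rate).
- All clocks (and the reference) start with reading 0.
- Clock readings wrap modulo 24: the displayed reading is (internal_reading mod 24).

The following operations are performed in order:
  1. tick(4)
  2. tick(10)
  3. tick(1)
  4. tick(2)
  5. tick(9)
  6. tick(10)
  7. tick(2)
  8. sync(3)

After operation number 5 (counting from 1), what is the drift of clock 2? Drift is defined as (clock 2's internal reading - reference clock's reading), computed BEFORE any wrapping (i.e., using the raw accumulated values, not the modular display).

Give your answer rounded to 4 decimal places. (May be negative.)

Answer: 13.0000

Derivation:
After op 1 tick(4): ref=4.0000 raw=[3.2000 4.8000 6.0000 5.0000]
After op 2 tick(10): ref=14.0000 raw=[11.2000 16.8000 21.0000 17.5000]
After op 3 tick(1): ref=15.0000 raw=[12.0000 18.0000 22.5000 18.7500]
After op 4 tick(2): ref=17.0000 raw=[13.6000 20.4000 25.5000 21.2500]
After op 5 tick(9): ref=26.0000 raw=[20.8000 31.2000 39.0000 32.5000]
Drift of clock 2 after op 5: 39.0000 - 26.0000 = 13.0000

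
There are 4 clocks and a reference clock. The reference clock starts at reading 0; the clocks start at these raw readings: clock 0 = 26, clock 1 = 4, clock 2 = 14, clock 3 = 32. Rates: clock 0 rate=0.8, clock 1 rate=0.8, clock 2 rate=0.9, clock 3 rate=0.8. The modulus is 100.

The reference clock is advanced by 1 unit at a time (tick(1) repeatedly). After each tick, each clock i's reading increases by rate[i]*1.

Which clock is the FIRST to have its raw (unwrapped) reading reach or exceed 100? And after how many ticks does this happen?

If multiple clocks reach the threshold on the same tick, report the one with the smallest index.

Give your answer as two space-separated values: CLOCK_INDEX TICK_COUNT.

Answer: 3 85

Derivation:
clock 0: start=26, rate=0.8, needs 100-26 = 74; ticks = ceil(74/0.8) = ceil(92.5000) = 93; reading at tick 93 = 26 + 0.8*93 = 100.4000
clock 1: start=4, rate=0.8, needs 100-4 = 96; ticks = ceil(96/0.8) = ceil(120.0000) = 120; reading at tick 120 = 4 + 0.8*120 = 100.0000
clock 2: start=14, rate=0.9, needs 100-14 = 86; ticks = ceil(86/0.9) = ceil(95.5556) = 96; reading at tick 96 = 14 + 0.9*96 = 100.4000
clock 3: start=32, rate=0.8, needs 100-32 = 68; ticks = ceil(68/0.8) = ceil(85.0000) = 85; reading at tick 85 = 32 + 0.8*85 = 100.0000
Minimum tick count = 85; winners = [3]; smallest index = 3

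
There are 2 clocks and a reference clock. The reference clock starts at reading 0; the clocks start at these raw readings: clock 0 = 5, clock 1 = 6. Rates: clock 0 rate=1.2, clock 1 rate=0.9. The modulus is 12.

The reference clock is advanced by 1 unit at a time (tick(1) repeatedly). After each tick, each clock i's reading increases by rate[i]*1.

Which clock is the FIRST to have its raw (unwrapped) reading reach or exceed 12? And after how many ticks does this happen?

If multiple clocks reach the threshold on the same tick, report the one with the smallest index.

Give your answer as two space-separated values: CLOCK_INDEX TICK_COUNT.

Answer: 0 6

Derivation:
clock 0: start=5, rate=1.2, needs 12-5 = 7; ticks = ceil(7/1.2) = ceil(5.8333) = 6; reading at tick 6 = 5 + 1.2*6 = 12.2000
clock 1: start=6, rate=0.9, needs 12-6 = 6; ticks = ceil(6/0.9) = ceil(6.6667) = 7; reading at tick 7 = 6 + 0.9*7 = 12.3000
Minimum tick count = 6; winners = [0]; smallest index = 0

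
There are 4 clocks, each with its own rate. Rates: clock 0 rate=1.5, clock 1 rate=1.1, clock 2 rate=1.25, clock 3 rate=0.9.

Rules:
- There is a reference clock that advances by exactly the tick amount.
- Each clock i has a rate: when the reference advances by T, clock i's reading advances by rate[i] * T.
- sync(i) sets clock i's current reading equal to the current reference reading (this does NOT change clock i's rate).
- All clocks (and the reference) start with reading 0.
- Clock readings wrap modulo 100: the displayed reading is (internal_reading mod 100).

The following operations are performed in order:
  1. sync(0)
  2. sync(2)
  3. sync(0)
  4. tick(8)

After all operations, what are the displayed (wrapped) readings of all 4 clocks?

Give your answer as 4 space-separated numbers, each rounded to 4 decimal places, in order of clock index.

Answer: 12.0000 8.8000 10.0000 7.2000

Derivation:
After op 1 sync(0): ref=0.0000 raw=[0.0000 0.0000 0.0000 0.0000]
After op 2 sync(2): ref=0.0000 raw=[0.0000 0.0000 0.0000 0.0000]
After op 3 sync(0): ref=0.0000 raw=[0.0000 0.0000 0.0000 0.0000]
After op 4 tick(8): ref=8.0000 raw=[12.0000 8.8000 10.0000 7.2000]
Wrap final raw readings (mod 100): 12.0000 mod 100 = 12.0000; 8.8000 mod 100 = 8.8000; 10.0000 mod 100 = 10.0000; 7.2000 mod 100 = 7.2000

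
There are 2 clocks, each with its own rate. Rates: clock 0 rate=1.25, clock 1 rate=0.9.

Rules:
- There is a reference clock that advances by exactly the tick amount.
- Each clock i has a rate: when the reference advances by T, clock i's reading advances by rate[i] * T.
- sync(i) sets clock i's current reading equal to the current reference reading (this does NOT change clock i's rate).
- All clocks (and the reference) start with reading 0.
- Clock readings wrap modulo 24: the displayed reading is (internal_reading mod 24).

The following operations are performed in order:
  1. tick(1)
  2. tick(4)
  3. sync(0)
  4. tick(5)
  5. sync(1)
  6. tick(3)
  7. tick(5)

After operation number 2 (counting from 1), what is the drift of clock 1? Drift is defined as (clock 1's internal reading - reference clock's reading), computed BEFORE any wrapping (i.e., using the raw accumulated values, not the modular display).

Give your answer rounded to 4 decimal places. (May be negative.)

After op 1 tick(1): ref=1.0000 raw=[1.2500 0.9000]
After op 2 tick(4): ref=5.0000 raw=[6.2500 4.5000]
Drift of clock 1 after op 2: 4.5000 - 5.0000 = -0.5000

Answer: -0.5000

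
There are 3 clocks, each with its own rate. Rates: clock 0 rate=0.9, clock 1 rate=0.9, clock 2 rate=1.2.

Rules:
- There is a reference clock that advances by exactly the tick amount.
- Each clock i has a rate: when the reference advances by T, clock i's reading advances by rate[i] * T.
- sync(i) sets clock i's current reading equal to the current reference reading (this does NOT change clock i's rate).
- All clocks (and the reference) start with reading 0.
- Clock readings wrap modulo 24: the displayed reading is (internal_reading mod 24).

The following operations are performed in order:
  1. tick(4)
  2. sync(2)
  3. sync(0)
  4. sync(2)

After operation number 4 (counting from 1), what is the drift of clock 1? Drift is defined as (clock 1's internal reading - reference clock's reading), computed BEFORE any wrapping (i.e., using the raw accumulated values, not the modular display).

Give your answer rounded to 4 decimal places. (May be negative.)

After op 1 tick(4): ref=4.0000 raw=[3.6000 3.6000 4.8000]
After op 2 sync(2): ref=4.0000 raw=[3.6000 3.6000 4.0000]
After op 3 sync(0): ref=4.0000 raw=[4.0000 3.6000 4.0000]
After op 4 sync(2): ref=4.0000 raw=[4.0000 3.6000 4.0000]
Drift of clock 1 after op 4: 3.6000 - 4.0000 = -0.4000

Answer: -0.4000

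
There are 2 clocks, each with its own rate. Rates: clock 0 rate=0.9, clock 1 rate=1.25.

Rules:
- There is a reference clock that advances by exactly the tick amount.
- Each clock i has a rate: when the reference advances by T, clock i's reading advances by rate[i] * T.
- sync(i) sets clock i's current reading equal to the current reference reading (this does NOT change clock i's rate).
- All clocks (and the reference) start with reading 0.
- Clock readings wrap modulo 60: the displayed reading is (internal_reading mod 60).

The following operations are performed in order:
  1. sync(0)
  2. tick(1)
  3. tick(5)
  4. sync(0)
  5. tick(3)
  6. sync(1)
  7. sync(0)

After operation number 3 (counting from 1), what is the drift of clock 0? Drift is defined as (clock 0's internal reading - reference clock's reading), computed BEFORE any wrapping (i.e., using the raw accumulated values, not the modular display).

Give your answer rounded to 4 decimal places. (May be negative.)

After op 1 sync(0): ref=0.0000 raw=[0.0000 0.0000]
After op 2 tick(1): ref=1.0000 raw=[0.9000 1.2500]
After op 3 tick(5): ref=6.0000 raw=[5.4000 7.5000]
Drift of clock 0 after op 3: 5.4000 - 6.0000 = -0.6000

Answer: -0.6000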